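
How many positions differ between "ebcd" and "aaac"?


Comparing "ebcd" and "aaac" position by position:
  Position 0: 'e' vs 'a' => DIFFER
  Position 1: 'b' vs 'a' => DIFFER
  Position 2: 'c' vs 'a' => DIFFER
  Position 3: 'd' vs 'c' => DIFFER
Positions that differ: 4

4


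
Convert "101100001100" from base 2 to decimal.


Input: "101100001100" in base 2
Positional expansion:
  Digit '1' (value 1) x 2^11 = 2048
  Digit '0' (value 0) x 2^10 = 0
  Digit '1' (value 1) x 2^9 = 512
  Digit '1' (value 1) x 2^8 = 256
  Digit '0' (value 0) x 2^7 = 0
  Digit '0' (value 0) x 2^6 = 0
  Digit '0' (value 0) x 2^5 = 0
  Digit '0' (value 0) x 2^4 = 0
  Digit '1' (value 1) x 2^3 = 8
  Digit '1' (value 1) x 2^2 = 4
  Digit '0' (value 0) x 2^1 = 0
  Digit '0' (value 0) x 2^0 = 0
Sum = 2828

2828


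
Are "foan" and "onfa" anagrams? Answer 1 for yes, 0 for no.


Strings: "foan", "onfa"
Sorted first:  afno
Sorted second: afno
Sorted forms match => anagrams

1


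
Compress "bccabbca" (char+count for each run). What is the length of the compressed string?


Input: bccabbca
Runs:
  'b' x 1 => "b1"
  'c' x 2 => "c2"
  'a' x 1 => "a1"
  'b' x 2 => "b2"
  'c' x 1 => "c1"
  'a' x 1 => "a1"
Compressed: "b1c2a1b2c1a1"
Compressed length: 12

12


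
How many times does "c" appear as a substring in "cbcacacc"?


Searching for "c" in "cbcacacc"
Scanning each position:
  Position 0: "c" => MATCH
  Position 1: "b" => no
  Position 2: "c" => MATCH
  Position 3: "a" => no
  Position 4: "c" => MATCH
  Position 5: "a" => no
  Position 6: "c" => MATCH
  Position 7: "c" => MATCH
Total occurrences: 5

5


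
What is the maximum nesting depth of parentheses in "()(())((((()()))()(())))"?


Input: "()(())((((()()))()(())))"
Tracking depth:
  Position 0 '(': depth becomes 1
  Position 1 ')': depth becomes 0
  Position 2 '(': depth becomes 1
  Position 3 '(': depth becomes 2
  Position 4 ')': depth becomes 1
  Position 5 ')': depth becomes 0
  Position 6 '(': depth becomes 1
  Position 7 '(': depth becomes 2
  Position 8 '(': depth becomes 3
  Position 9 '(': depth becomes 4
  Position 10 '(': depth becomes 5
  Position 11 ')': depth becomes 4
  Position 12 '(': depth becomes 5
  Position 13 ')': depth becomes 4
  Position 14 ')': depth becomes 3
  Position 15 ')': depth becomes 2
  Position 16 '(': depth becomes 3
  Position 17 ')': depth becomes 2
  Position 18 '(': depth becomes 3
  Position 19 '(': depth becomes 4
  Position 20 ')': depth becomes 3
  Position 21 ')': depth becomes 2
  Position 22 ')': depth becomes 1
  Position 23 ')': depth becomes 0
Maximum depth reached: 5

5


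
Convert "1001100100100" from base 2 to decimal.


Input: "1001100100100" in base 2
Positional expansion:
  Digit '1' (value 1) x 2^12 = 4096
  Digit '0' (value 0) x 2^11 = 0
  Digit '0' (value 0) x 2^10 = 0
  Digit '1' (value 1) x 2^9 = 512
  Digit '1' (value 1) x 2^8 = 256
  Digit '0' (value 0) x 2^7 = 0
  Digit '0' (value 0) x 2^6 = 0
  Digit '1' (value 1) x 2^5 = 32
  Digit '0' (value 0) x 2^4 = 0
  Digit '0' (value 0) x 2^3 = 0
  Digit '1' (value 1) x 2^2 = 4
  Digit '0' (value 0) x 2^1 = 0
  Digit '0' (value 0) x 2^0 = 0
Sum = 4900

4900


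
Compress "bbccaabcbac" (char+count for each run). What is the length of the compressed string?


Input: bbccaabcbac
Runs:
  'b' x 2 => "b2"
  'c' x 2 => "c2"
  'a' x 2 => "a2"
  'b' x 1 => "b1"
  'c' x 1 => "c1"
  'b' x 1 => "b1"
  'a' x 1 => "a1"
  'c' x 1 => "c1"
Compressed: "b2c2a2b1c1b1a1c1"
Compressed length: 16

16


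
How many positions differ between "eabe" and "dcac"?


Comparing "eabe" and "dcac" position by position:
  Position 0: 'e' vs 'd' => DIFFER
  Position 1: 'a' vs 'c' => DIFFER
  Position 2: 'b' vs 'a' => DIFFER
  Position 3: 'e' vs 'c' => DIFFER
Positions that differ: 4

4


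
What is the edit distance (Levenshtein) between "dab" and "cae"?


Computing edit distance: "dab" -> "cae"
DP table:
           c    a    e
      0    1    2    3
  d   1    1    2    3
  a   2    2    1    2
  b   3    3    2    2
Edit distance = dp[3][3] = 2

2


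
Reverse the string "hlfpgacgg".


Input: hlfpgacgg
Reading characters right to left:
  Position 8: 'g'
  Position 7: 'g'
  Position 6: 'c'
  Position 5: 'a'
  Position 4: 'g'
  Position 3: 'p'
  Position 2: 'f'
  Position 1: 'l'
  Position 0: 'h'
Reversed: ggcagpflh

ggcagpflh


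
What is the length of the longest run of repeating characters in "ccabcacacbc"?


Input: "ccabcacacbc"
Scanning for longest run:
  Position 1 ('c'): continues run of 'c', length=2
  Position 2 ('a'): new char, reset run to 1
  Position 3 ('b'): new char, reset run to 1
  Position 4 ('c'): new char, reset run to 1
  Position 5 ('a'): new char, reset run to 1
  Position 6 ('c'): new char, reset run to 1
  Position 7 ('a'): new char, reset run to 1
  Position 8 ('c'): new char, reset run to 1
  Position 9 ('b'): new char, reset run to 1
  Position 10 ('c'): new char, reset run to 1
Longest run: 'c' with length 2

2


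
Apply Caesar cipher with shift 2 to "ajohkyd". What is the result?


Caesar cipher: shift "ajohkyd" by 2
  'a' (pos 0) + 2 = pos 2 = 'c'
  'j' (pos 9) + 2 = pos 11 = 'l'
  'o' (pos 14) + 2 = pos 16 = 'q'
  'h' (pos 7) + 2 = pos 9 = 'j'
  'k' (pos 10) + 2 = pos 12 = 'm'
  'y' (pos 24) + 2 = pos 0 = 'a'
  'd' (pos 3) + 2 = pos 5 = 'f'
Result: clqjmaf

clqjmaf


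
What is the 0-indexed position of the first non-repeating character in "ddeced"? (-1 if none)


Input: ddeced
Character frequencies:
  'c': 1
  'd': 3
  'e': 2
Scanning left to right for freq == 1:
  Position 0 ('d'): freq=3, skip
  Position 1 ('d'): freq=3, skip
  Position 2 ('e'): freq=2, skip
  Position 3 ('c'): unique! => answer = 3

3


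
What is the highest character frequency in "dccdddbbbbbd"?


Input: dccdddbbbbbd
Character counts:
  'b': 5
  'c': 2
  'd': 5
Maximum frequency: 5

5


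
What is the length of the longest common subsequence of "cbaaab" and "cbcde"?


LCS of "cbaaab" and "cbcde"
DP table:
           c    b    c    d    e
      0    0    0    0    0    0
  c   0    1    1    1    1    1
  b   0    1    2    2    2    2
  a   0    1    2    2    2    2
  a   0    1    2    2    2    2
  a   0    1    2    2    2    2
  b   0    1    2    2    2    2
LCS length = dp[6][5] = 2

2


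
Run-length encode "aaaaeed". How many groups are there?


Input: aaaaeed
Scanning for consecutive runs:
  Group 1: 'a' x 4 (positions 0-3)
  Group 2: 'e' x 2 (positions 4-5)
  Group 3: 'd' x 1 (positions 6-6)
Total groups: 3

3


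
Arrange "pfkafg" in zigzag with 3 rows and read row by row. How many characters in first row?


Zigzag "pfkafg" into 3 rows:
Placing characters:
  'p' => row 0
  'f' => row 1
  'k' => row 2
  'a' => row 1
  'f' => row 0
  'g' => row 1
Rows:
  Row 0: "pf"
  Row 1: "fag"
  Row 2: "k"
First row length: 2

2


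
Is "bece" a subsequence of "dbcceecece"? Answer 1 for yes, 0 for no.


Check if "bece" is a subsequence of "dbcceecece"
Greedy scan:
  Position 0 ('d'): no match needed
  Position 1 ('b'): matches sub[0] = 'b'
  Position 2 ('c'): no match needed
  Position 3 ('c'): no match needed
  Position 4 ('e'): matches sub[1] = 'e'
  Position 5 ('e'): no match needed
  Position 6 ('c'): matches sub[2] = 'c'
  Position 7 ('e'): matches sub[3] = 'e'
  Position 8 ('c'): no match needed
  Position 9 ('e'): no match needed
All 4 characters matched => is a subsequence

1


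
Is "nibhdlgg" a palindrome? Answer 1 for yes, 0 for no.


Input: nibhdlgg
Reversed: ggldhbin
  Compare pos 0 ('n') with pos 7 ('g'): MISMATCH
  Compare pos 1 ('i') with pos 6 ('g'): MISMATCH
  Compare pos 2 ('b') with pos 5 ('l'): MISMATCH
  Compare pos 3 ('h') with pos 4 ('d'): MISMATCH
Result: not a palindrome

0


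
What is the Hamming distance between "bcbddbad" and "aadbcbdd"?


Comparing "bcbddbad" and "aadbcbdd" position by position:
  Position 0: 'b' vs 'a' => differ
  Position 1: 'c' vs 'a' => differ
  Position 2: 'b' vs 'd' => differ
  Position 3: 'd' vs 'b' => differ
  Position 4: 'd' vs 'c' => differ
  Position 5: 'b' vs 'b' => same
  Position 6: 'a' vs 'd' => differ
  Position 7: 'd' vs 'd' => same
Total differences (Hamming distance): 6

6


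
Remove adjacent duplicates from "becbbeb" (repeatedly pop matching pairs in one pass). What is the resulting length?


Input: becbbeb
Stack-based adjacent duplicate removal:
  Read 'b': push. Stack: b
  Read 'e': push. Stack: be
  Read 'c': push. Stack: bec
  Read 'b': push. Stack: becb
  Read 'b': matches stack top 'b' => pop. Stack: bec
  Read 'e': push. Stack: bece
  Read 'b': push. Stack: beceb
Final stack: "beceb" (length 5)

5


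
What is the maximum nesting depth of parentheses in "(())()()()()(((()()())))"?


Input: "(())()()()()(((()()())))"
Tracking depth:
  Position 0 '(': depth becomes 1
  Position 1 '(': depth becomes 2
  Position 2 ')': depth becomes 1
  Position 3 ')': depth becomes 0
  Position 4 '(': depth becomes 1
  Position 5 ')': depth becomes 0
  Position 6 '(': depth becomes 1
  Position 7 ')': depth becomes 0
  Position 8 '(': depth becomes 1
  Position 9 ')': depth becomes 0
  Position 10 '(': depth becomes 1
  Position 11 ')': depth becomes 0
  Position 12 '(': depth becomes 1
  Position 13 '(': depth becomes 2
  Position 14 '(': depth becomes 3
  Position 15 '(': depth becomes 4
  Position 16 ')': depth becomes 3
  Position 17 '(': depth becomes 4
  Position 18 ')': depth becomes 3
  Position 19 '(': depth becomes 4
  Position 20 ')': depth becomes 3
  Position 21 ')': depth becomes 2
  Position 22 ')': depth becomes 1
  Position 23 ')': depth becomes 0
Maximum depth reached: 4

4


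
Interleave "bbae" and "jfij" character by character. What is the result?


Interleaving "bbae" and "jfij":
  Position 0: 'b' from first, 'j' from second => "bj"
  Position 1: 'b' from first, 'f' from second => "bf"
  Position 2: 'a' from first, 'i' from second => "ai"
  Position 3: 'e' from first, 'j' from second => "ej"
Result: bjbfaiej

bjbfaiej


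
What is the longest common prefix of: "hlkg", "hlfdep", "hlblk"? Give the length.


Words: hlkg, hlfdep, hlblk
  Position 0: all 'h' => match
  Position 1: all 'l' => match
  Position 2: ('k', 'f', 'b') => mismatch, stop
LCP = "hl" (length 2)

2


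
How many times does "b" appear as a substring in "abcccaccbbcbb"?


Searching for "b" in "abcccaccbbcbb"
Scanning each position:
  Position 0: "a" => no
  Position 1: "b" => MATCH
  Position 2: "c" => no
  Position 3: "c" => no
  Position 4: "c" => no
  Position 5: "a" => no
  Position 6: "c" => no
  Position 7: "c" => no
  Position 8: "b" => MATCH
  Position 9: "b" => MATCH
  Position 10: "c" => no
  Position 11: "b" => MATCH
  Position 12: "b" => MATCH
Total occurrences: 5

5


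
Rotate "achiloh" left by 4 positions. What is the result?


Input: "achiloh", rotate left by 4
First 4 characters: "achi"
Remaining characters: "loh"
Concatenate remaining + first: "loh" + "achi" = "lohachi"

lohachi


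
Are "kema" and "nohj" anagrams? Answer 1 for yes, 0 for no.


Strings: "kema", "nohj"
Sorted first:  aekm
Sorted second: hjno
Differ at position 0: 'a' vs 'h' => not anagrams

0


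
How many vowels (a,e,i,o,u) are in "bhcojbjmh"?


Input: bhcojbjmh
Checking each character:
  'b' at position 0: consonant
  'h' at position 1: consonant
  'c' at position 2: consonant
  'o' at position 3: vowel (running total: 1)
  'j' at position 4: consonant
  'b' at position 5: consonant
  'j' at position 6: consonant
  'm' at position 7: consonant
  'h' at position 8: consonant
Total vowels: 1

1


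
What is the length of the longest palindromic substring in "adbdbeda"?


Input: "adbdbeda"
Checking substrings for palindromes:
  [1:4] "dbd" (len 3) => palindrome
  [2:5] "bdb" (len 3) => palindrome
Longest palindromic substring: "dbd" with length 3

3


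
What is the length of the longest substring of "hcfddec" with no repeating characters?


Input: "hcfddec"
Sliding window (track last position of each char):
  Position 0 ('h'): window [0,0] length 1 -- new best
  Position 1 ('c'): window [0,1] length 2 -- new best
  Position 2 ('f'): window [0,2] length 3 -- new best
  Position 3 ('d'): window [0,3] length 4 -- new best
  Position 4 ('d'): repeat (last at 3), move window start to 4
  Position 4 ('d'): window [4,4] length 1
  Position 5 ('e'): window [4,5] length 2
  Position 6 ('c'): window [4,6] length 3
Longest substring with no repeats: "hcfd" with length 4

4


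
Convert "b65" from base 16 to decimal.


Input: "b65" in base 16
Positional expansion:
  Digit 'b' (value 11) x 16^2 = 2816
  Digit '6' (value 6) x 16^1 = 96
  Digit '5' (value 5) x 16^0 = 5
Sum = 2917

2917


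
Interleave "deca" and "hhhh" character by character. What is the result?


Interleaving "deca" and "hhhh":
  Position 0: 'd' from first, 'h' from second => "dh"
  Position 1: 'e' from first, 'h' from second => "eh"
  Position 2: 'c' from first, 'h' from second => "ch"
  Position 3: 'a' from first, 'h' from second => "ah"
Result: dhehchah

dhehchah


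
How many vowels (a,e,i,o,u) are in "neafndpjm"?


Input: neafndpjm
Checking each character:
  'n' at position 0: consonant
  'e' at position 1: vowel (running total: 1)
  'a' at position 2: vowel (running total: 2)
  'f' at position 3: consonant
  'n' at position 4: consonant
  'd' at position 5: consonant
  'p' at position 6: consonant
  'j' at position 7: consonant
  'm' at position 8: consonant
Total vowels: 2

2


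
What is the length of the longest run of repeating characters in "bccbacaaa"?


Input: "bccbacaaa"
Scanning for longest run:
  Position 1 ('c'): new char, reset run to 1
  Position 2 ('c'): continues run of 'c', length=2
  Position 3 ('b'): new char, reset run to 1
  Position 4 ('a'): new char, reset run to 1
  Position 5 ('c'): new char, reset run to 1
  Position 6 ('a'): new char, reset run to 1
  Position 7 ('a'): continues run of 'a', length=2
  Position 8 ('a'): continues run of 'a', length=3
Longest run: 'a' with length 3

3


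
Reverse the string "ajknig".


Input: ajknig
Reading characters right to left:
  Position 5: 'g'
  Position 4: 'i'
  Position 3: 'n'
  Position 2: 'k'
  Position 1: 'j'
  Position 0: 'a'
Reversed: ginkja

ginkja


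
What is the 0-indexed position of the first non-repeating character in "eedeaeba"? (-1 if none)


Input: eedeaeba
Character frequencies:
  'a': 2
  'b': 1
  'd': 1
  'e': 4
Scanning left to right for freq == 1:
  Position 0 ('e'): freq=4, skip
  Position 1 ('e'): freq=4, skip
  Position 2 ('d'): unique! => answer = 2

2


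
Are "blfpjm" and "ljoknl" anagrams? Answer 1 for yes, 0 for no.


Strings: "blfpjm", "ljoknl"
Sorted first:  bfjlmp
Sorted second: jkllno
Differ at position 0: 'b' vs 'j' => not anagrams

0


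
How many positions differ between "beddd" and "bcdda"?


Comparing "beddd" and "bcdda" position by position:
  Position 0: 'b' vs 'b' => same
  Position 1: 'e' vs 'c' => DIFFER
  Position 2: 'd' vs 'd' => same
  Position 3: 'd' vs 'd' => same
  Position 4: 'd' vs 'a' => DIFFER
Positions that differ: 2

2


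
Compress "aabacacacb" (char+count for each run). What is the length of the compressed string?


Input: aabacacacb
Runs:
  'a' x 2 => "a2"
  'b' x 1 => "b1"
  'a' x 1 => "a1"
  'c' x 1 => "c1"
  'a' x 1 => "a1"
  'c' x 1 => "c1"
  'a' x 1 => "a1"
  'c' x 1 => "c1"
  'b' x 1 => "b1"
Compressed: "a2b1a1c1a1c1a1c1b1"
Compressed length: 18

18


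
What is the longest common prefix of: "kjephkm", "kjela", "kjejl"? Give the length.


Words: kjephkm, kjela, kjejl
  Position 0: all 'k' => match
  Position 1: all 'j' => match
  Position 2: all 'e' => match
  Position 3: ('p', 'l', 'j') => mismatch, stop
LCP = "kje" (length 3)

3


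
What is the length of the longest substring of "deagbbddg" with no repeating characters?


Input: "deagbbddg"
Sliding window (track last position of each char):
  Position 0 ('d'): window [0,0] length 1 -- new best
  Position 1 ('e'): window [0,1] length 2 -- new best
  Position 2 ('a'): window [0,2] length 3 -- new best
  Position 3 ('g'): window [0,3] length 4 -- new best
  Position 4 ('b'): window [0,4] length 5 -- new best
  Position 5 ('b'): repeat (last at 4), move window start to 5
  Position 5 ('b'): window [5,5] length 1
  Position 6 ('d'): window [5,6] length 2
  Position 7 ('d'): repeat (last at 6), move window start to 7
  Position 7 ('d'): window [7,7] length 1
  Position 8 ('g'): window [7,8] length 2
Longest substring with no repeats: "deagb" with length 5

5


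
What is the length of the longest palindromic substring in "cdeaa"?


Input: "cdeaa"
Checking substrings for palindromes:
  [3:5] "aa" (len 2) => palindrome
Longest palindromic substring: "aa" with length 2

2


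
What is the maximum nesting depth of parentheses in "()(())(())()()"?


Input: "()(())(())()()"
Tracking depth:
  Position 0 '(': depth becomes 1
  Position 1 ')': depth becomes 0
  Position 2 '(': depth becomes 1
  Position 3 '(': depth becomes 2
  Position 4 ')': depth becomes 1
  Position 5 ')': depth becomes 0
  Position 6 '(': depth becomes 1
  Position 7 '(': depth becomes 2
  Position 8 ')': depth becomes 1
  Position 9 ')': depth becomes 0
  Position 10 '(': depth becomes 1
  Position 11 ')': depth becomes 0
  Position 12 '(': depth becomes 1
  Position 13 ')': depth becomes 0
Maximum depth reached: 2

2


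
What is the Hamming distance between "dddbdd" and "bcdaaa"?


Comparing "dddbdd" and "bcdaaa" position by position:
  Position 0: 'd' vs 'b' => differ
  Position 1: 'd' vs 'c' => differ
  Position 2: 'd' vs 'd' => same
  Position 3: 'b' vs 'a' => differ
  Position 4: 'd' vs 'a' => differ
  Position 5: 'd' vs 'a' => differ
Total differences (Hamming distance): 5

5


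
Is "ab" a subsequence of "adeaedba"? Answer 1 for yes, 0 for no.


Check if "ab" is a subsequence of "adeaedba"
Greedy scan:
  Position 0 ('a'): matches sub[0] = 'a'
  Position 1 ('d'): no match needed
  Position 2 ('e'): no match needed
  Position 3 ('a'): no match needed
  Position 4 ('e'): no match needed
  Position 5 ('d'): no match needed
  Position 6 ('b'): matches sub[1] = 'b'
  Position 7 ('a'): no match needed
All 2 characters matched => is a subsequence

1


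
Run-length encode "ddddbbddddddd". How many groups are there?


Input: ddddbbddddddd
Scanning for consecutive runs:
  Group 1: 'd' x 4 (positions 0-3)
  Group 2: 'b' x 2 (positions 4-5)
  Group 3: 'd' x 7 (positions 6-12)
Total groups: 3

3


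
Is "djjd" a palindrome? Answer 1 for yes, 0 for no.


Input: djjd
Reversed: djjd
  Compare pos 0 ('d') with pos 3 ('d'): match
  Compare pos 1 ('j') with pos 2 ('j'): match
Result: palindrome

1


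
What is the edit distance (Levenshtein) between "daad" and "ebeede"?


Computing edit distance: "daad" -> "ebeede"
DP table:
           e    b    e    e    d    e
      0    1    2    3    4    5    6
  d   1    1    2    3    4    4    5
  a   2    2    2    3    4    5    5
  a   3    3    3    3    4    5    6
  d   4    4    4    4    4    4    5
Edit distance = dp[4][6] = 5

5


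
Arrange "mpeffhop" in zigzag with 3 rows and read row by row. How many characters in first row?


Zigzag "mpeffhop" into 3 rows:
Placing characters:
  'm' => row 0
  'p' => row 1
  'e' => row 2
  'f' => row 1
  'f' => row 0
  'h' => row 1
  'o' => row 2
  'p' => row 1
Rows:
  Row 0: "mf"
  Row 1: "pfhp"
  Row 2: "eo"
First row length: 2

2


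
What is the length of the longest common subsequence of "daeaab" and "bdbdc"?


LCS of "daeaab" and "bdbdc"
DP table:
           b    d    b    d    c
      0    0    0    0    0    0
  d   0    0    1    1    1    1
  a   0    0    1    1    1    1
  e   0    0    1    1    1    1
  a   0    0    1    1    1    1
  a   0    0    1    1    1    1
  b   0    1    1    2    2    2
LCS length = dp[6][5] = 2

2


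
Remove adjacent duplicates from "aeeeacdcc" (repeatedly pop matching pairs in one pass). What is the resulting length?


Input: aeeeacdcc
Stack-based adjacent duplicate removal:
  Read 'a': push. Stack: a
  Read 'e': push. Stack: ae
  Read 'e': matches stack top 'e' => pop. Stack: a
  Read 'e': push. Stack: ae
  Read 'a': push. Stack: aea
  Read 'c': push. Stack: aeac
  Read 'd': push. Stack: aeacd
  Read 'c': push. Stack: aeacdc
  Read 'c': matches stack top 'c' => pop. Stack: aeacd
Final stack: "aeacd" (length 5)

5


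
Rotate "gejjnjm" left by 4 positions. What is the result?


Input: "gejjnjm", rotate left by 4
First 4 characters: "gejj"
Remaining characters: "njm"
Concatenate remaining + first: "njm" + "gejj" = "njmgejj"

njmgejj


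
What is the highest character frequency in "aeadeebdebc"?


Input: aeadeebdebc
Character counts:
  'a': 2
  'b': 2
  'c': 1
  'd': 2
  'e': 4
Maximum frequency: 4

4


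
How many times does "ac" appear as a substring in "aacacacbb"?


Searching for "ac" in "aacacacbb"
Scanning each position:
  Position 0: "aa" => no
  Position 1: "ac" => MATCH
  Position 2: "ca" => no
  Position 3: "ac" => MATCH
  Position 4: "ca" => no
  Position 5: "ac" => MATCH
  Position 6: "cb" => no
  Position 7: "bb" => no
Total occurrences: 3

3


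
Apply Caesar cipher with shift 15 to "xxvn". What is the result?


Caesar cipher: shift "xxvn" by 15
  'x' (pos 23) + 15 = pos 12 = 'm'
  'x' (pos 23) + 15 = pos 12 = 'm'
  'v' (pos 21) + 15 = pos 10 = 'k'
  'n' (pos 13) + 15 = pos 2 = 'c'
Result: mmkc

mmkc


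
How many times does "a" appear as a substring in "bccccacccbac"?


Searching for "a" in "bccccacccbac"
Scanning each position:
  Position 0: "b" => no
  Position 1: "c" => no
  Position 2: "c" => no
  Position 3: "c" => no
  Position 4: "c" => no
  Position 5: "a" => MATCH
  Position 6: "c" => no
  Position 7: "c" => no
  Position 8: "c" => no
  Position 9: "b" => no
  Position 10: "a" => MATCH
  Position 11: "c" => no
Total occurrences: 2

2


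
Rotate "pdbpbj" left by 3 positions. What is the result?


Input: "pdbpbj", rotate left by 3
First 3 characters: "pdb"
Remaining characters: "pbj"
Concatenate remaining + first: "pbj" + "pdb" = "pbjpdb"

pbjpdb


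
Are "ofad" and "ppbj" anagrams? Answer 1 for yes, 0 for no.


Strings: "ofad", "ppbj"
Sorted first:  adfo
Sorted second: bjpp
Differ at position 0: 'a' vs 'b' => not anagrams

0


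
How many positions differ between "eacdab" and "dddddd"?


Comparing "eacdab" and "dddddd" position by position:
  Position 0: 'e' vs 'd' => DIFFER
  Position 1: 'a' vs 'd' => DIFFER
  Position 2: 'c' vs 'd' => DIFFER
  Position 3: 'd' vs 'd' => same
  Position 4: 'a' vs 'd' => DIFFER
  Position 5: 'b' vs 'd' => DIFFER
Positions that differ: 5

5


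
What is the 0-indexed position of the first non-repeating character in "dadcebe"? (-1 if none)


Input: dadcebe
Character frequencies:
  'a': 1
  'b': 1
  'c': 1
  'd': 2
  'e': 2
Scanning left to right for freq == 1:
  Position 0 ('d'): freq=2, skip
  Position 1 ('a'): unique! => answer = 1

1


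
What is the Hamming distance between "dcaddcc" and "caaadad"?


Comparing "dcaddcc" and "caaadad" position by position:
  Position 0: 'd' vs 'c' => differ
  Position 1: 'c' vs 'a' => differ
  Position 2: 'a' vs 'a' => same
  Position 3: 'd' vs 'a' => differ
  Position 4: 'd' vs 'd' => same
  Position 5: 'c' vs 'a' => differ
  Position 6: 'c' vs 'd' => differ
Total differences (Hamming distance): 5

5


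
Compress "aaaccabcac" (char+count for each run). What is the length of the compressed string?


Input: aaaccabcac
Runs:
  'a' x 3 => "a3"
  'c' x 2 => "c2"
  'a' x 1 => "a1"
  'b' x 1 => "b1"
  'c' x 1 => "c1"
  'a' x 1 => "a1"
  'c' x 1 => "c1"
Compressed: "a3c2a1b1c1a1c1"
Compressed length: 14

14


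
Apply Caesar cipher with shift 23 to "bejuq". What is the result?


Caesar cipher: shift "bejuq" by 23
  'b' (pos 1) + 23 = pos 24 = 'y'
  'e' (pos 4) + 23 = pos 1 = 'b'
  'j' (pos 9) + 23 = pos 6 = 'g'
  'u' (pos 20) + 23 = pos 17 = 'r'
  'q' (pos 16) + 23 = pos 13 = 'n'
Result: ybgrn

ybgrn


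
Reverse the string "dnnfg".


Input: dnnfg
Reading characters right to left:
  Position 4: 'g'
  Position 3: 'f'
  Position 2: 'n'
  Position 1: 'n'
  Position 0: 'd'
Reversed: gfnnd

gfnnd


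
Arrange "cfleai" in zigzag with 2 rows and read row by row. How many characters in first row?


Zigzag "cfleai" into 2 rows:
Placing characters:
  'c' => row 0
  'f' => row 1
  'l' => row 0
  'e' => row 1
  'a' => row 0
  'i' => row 1
Rows:
  Row 0: "cla"
  Row 1: "fei"
First row length: 3

3


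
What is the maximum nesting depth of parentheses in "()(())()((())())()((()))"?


Input: "()(())()((())())()((()))"
Tracking depth:
  Position 0 '(': depth becomes 1
  Position 1 ')': depth becomes 0
  Position 2 '(': depth becomes 1
  Position 3 '(': depth becomes 2
  Position 4 ')': depth becomes 1
  Position 5 ')': depth becomes 0
  Position 6 '(': depth becomes 1
  Position 7 ')': depth becomes 0
  Position 8 '(': depth becomes 1
  Position 9 '(': depth becomes 2
  Position 10 '(': depth becomes 3
  Position 11 ')': depth becomes 2
  Position 12 ')': depth becomes 1
  Position 13 '(': depth becomes 2
  Position 14 ')': depth becomes 1
  Position 15 ')': depth becomes 0
  Position 16 '(': depth becomes 1
  Position 17 ')': depth becomes 0
  Position 18 '(': depth becomes 1
  Position 19 '(': depth becomes 2
  Position 20 '(': depth becomes 3
  Position 21 ')': depth becomes 2
  Position 22 ')': depth becomes 1
  Position 23 ')': depth becomes 0
Maximum depth reached: 3

3


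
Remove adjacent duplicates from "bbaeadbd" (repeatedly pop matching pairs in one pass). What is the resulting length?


Input: bbaeadbd
Stack-based adjacent duplicate removal:
  Read 'b': push. Stack: b
  Read 'b': matches stack top 'b' => pop. Stack: (empty)
  Read 'a': push. Stack: a
  Read 'e': push. Stack: ae
  Read 'a': push. Stack: aea
  Read 'd': push. Stack: aead
  Read 'b': push. Stack: aeadb
  Read 'd': push. Stack: aeadbd
Final stack: "aeadbd" (length 6)

6


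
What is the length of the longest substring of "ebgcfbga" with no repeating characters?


Input: "ebgcfbga"
Sliding window (track last position of each char):
  Position 0 ('e'): window [0,0] length 1 -- new best
  Position 1 ('b'): window [0,1] length 2 -- new best
  Position 2 ('g'): window [0,2] length 3 -- new best
  Position 3 ('c'): window [0,3] length 4 -- new best
  Position 4 ('f'): window [0,4] length 5 -- new best
  Position 5 ('b'): repeat (last at 1), move window start to 2
  Position 5 ('b'): window [2,5] length 4
  Position 6 ('g'): repeat (last at 2), move window start to 3
  Position 6 ('g'): window [3,6] length 4
  Position 7 ('a'): window [3,7] length 5
Longest substring with no repeats: "ebgcf" with length 5

5


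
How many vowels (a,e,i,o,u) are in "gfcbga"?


Input: gfcbga
Checking each character:
  'g' at position 0: consonant
  'f' at position 1: consonant
  'c' at position 2: consonant
  'b' at position 3: consonant
  'g' at position 4: consonant
  'a' at position 5: vowel (running total: 1)
Total vowels: 1

1


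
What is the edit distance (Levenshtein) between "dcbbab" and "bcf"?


Computing edit distance: "dcbbab" -> "bcf"
DP table:
           b    c    f
      0    1    2    3
  d   1    1    2    3
  c   2    2    1    2
  b   3    2    2    2
  b   4    3    3    3
  a   5    4    4    4
  b   6    5    5    5
Edit distance = dp[6][3] = 5

5


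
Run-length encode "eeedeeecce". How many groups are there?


Input: eeedeeecce
Scanning for consecutive runs:
  Group 1: 'e' x 3 (positions 0-2)
  Group 2: 'd' x 1 (positions 3-3)
  Group 3: 'e' x 3 (positions 4-6)
  Group 4: 'c' x 2 (positions 7-8)
  Group 5: 'e' x 1 (positions 9-9)
Total groups: 5

5


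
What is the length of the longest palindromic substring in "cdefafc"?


Input: "cdefafc"
Checking substrings for palindromes:
  [3:6] "faf" (len 3) => palindrome
Longest palindromic substring: "faf" with length 3

3


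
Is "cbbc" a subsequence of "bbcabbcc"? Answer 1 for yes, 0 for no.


Check if "cbbc" is a subsequence of "bbcabbcc"
Greedy scan:
  Position 0 ('b'): no match needed
  Position 1 ('b'): no match needed
  Position 2 ('c'): matches sub[0] = 'c'
  Position 3 ('a'): no match needed
  Position 4 ('b'): matches sub[1] = 'b'
  Position 5 ('b'): matches sub[2] = 'b'
  Position 6 ('c'): matches sub[3] = 'c'
  Position 7 ('c'): no match needed
All 4 characters matched => is a subsequence

1


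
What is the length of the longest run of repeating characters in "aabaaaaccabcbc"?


Input: "aabaaaaccabcbc"
Scanning for longest run:
  Position 1 ('a'): continues run of 'a', length=2
  Position 2 ('b'): new char, reset run to 1
  Position 3 ('a'): new char, reset run to 1
  Position 4 ('a'): continues run of 'a', length=2
  Position 5 ('a'): continues run of 'a', length=3
  Position 6 ('a'): continues run of 'a', length=4
  Position 7 ('c'): new char, reset run to 1
  Position 8 ('c'): continues run of 'c', length=2
  Position 9 ('a'): new char, reset run to 1
  Position 10 ('b'): new char, reset run to 1
  Position 11 ('c'): new char, reset run to 1
  Position 12 ('b'): new char, reset run to 1
  Position 13 ('c'): new char, reset run to 1
Longest run: 'a' with length 4

4


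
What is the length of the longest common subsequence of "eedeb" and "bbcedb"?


LCS of "eedeb" and "bbcedb"
DP table:
           b    b    c    e    d    b
      0    0    0    0    0    0    0
  e   0    0    0    0    1    1    1
  e   0    0    0    0    1    1    1
  d   0    0    0    0    1    2    2
  e   0    0    0    0    1    2    2
  b   0    1    1    1    1    2    3
LCS length = dp[5][6] = 3

3


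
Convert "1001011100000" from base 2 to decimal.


Input: "1001011100000" in base 2
Positional expansion:
  Digit '1' (value 1) x 2^12 = 4096
  Digit '0' (value 0) x 2^11 = 0
  Digit '0' (value 0) x 2^10 = 0
  Digit '1' (value 1) x 2^9 = 512
  Digit '0' (value 0) x 2^8 = 0
  Digit '1' (value 1) x 2^7 = 128
  Digit '1' (value 1) x 2^6 = 64
  Digit '1' (value 1) x 2^5 = 32
  Digit '0' (value 0) x 2^4 = 0
  Digit '0' (value 0) x 2^3 = 0
  Digit '0' (value 0) x 2^2 = 0
  Digit '0' (value 0) x 2^1 = 0
  Digit '0' (value 0) x 2^0 = 0
Sum = 4832

4832


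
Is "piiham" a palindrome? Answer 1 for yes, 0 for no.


Input: piiham
Reversed: mahiip
  Compare pos 0 ('p') with pos 5 ('m'): MISMATCH
  Compare pos 1 ('i') with pos 4 ('a'): MISMATCH
  Compare pos 2 ('i') with pos 3 ('h'): MISMATCH
Result: not a palindrome

0


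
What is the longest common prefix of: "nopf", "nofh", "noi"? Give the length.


Words: nopf, nofh, noi
  Position 0: all 'n' => match
  Position 1: all 'o' => match
  Position 2: ('p', 'f', 'i') => mismatch, stop
LCP = "no" (length 2)

2


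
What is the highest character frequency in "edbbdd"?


Input: edbbdd
Character counts:
  'b': 2
  'd': 3
  'e': 1
Maximum frequency: 3

3


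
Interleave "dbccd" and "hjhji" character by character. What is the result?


Interleaving "dbccd" and "hjhji":
  Position 0: 'd' from first, 'h' from second => "dh"
  Position 1: 'b' from first, 'j' from second => "bj"
  Position 2: 'c' from first, 'h' from second => "ch"
  Position 3: 'c' from first, 'j' from second => "cj"
  Position 4: 'd' from first, 'i' from second => "di"
Result: dhbjchcjdi

dhbjchcjdi


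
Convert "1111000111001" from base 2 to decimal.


Input: "1111000111001" in base 2
Positional expansion:
  Digit '1' (value 1) x 2^12 = 4096
  Digit '1' (value 1) x 2^11 = 2048
  Digit '1' (value 1) x 2^10 = 1024
  Digit '1' (value 1) x 2^9 = 512
  Digit '0' (value 0) x 2^8 = 0
  Digit '0' (value 0) x 2^7 = 0
  Digit '0' (value 0) x 2^6 = 0
  Digit '1' (value 1) x 2^5 = 32
  Digit '1' (value 1) x 2^4 = 16
  Digit '1' (value 1) x 2^3 = 8
  Digit '0' (value 0) x 2^2 = 0
  Digit '0' (value 0) x 2^1 = 0
  Digit '1' (value 1) x 2^0 = 1
Sum = 7737

7737


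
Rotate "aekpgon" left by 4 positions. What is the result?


Input: "aekpgon", rotate left by 4
First 4 characters: "aekp"
Remaining characters: "gon"
Concatenate remaining + first: "gon" + "aekp" = "gonaekp"

gonaekp


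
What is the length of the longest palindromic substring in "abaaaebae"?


Input: "abaaaebae"
Checking substrings for palindromes:
  [0:3] "aba" (len 3) => palindrome
  [2:5] "aaa" (len 3) => palindrome
  [2:4] "aa" (len 2) => palindrome
  [3:5] "aa" (len 2) => palindrome
Longest palindromic substring: "aba" with length 3

3


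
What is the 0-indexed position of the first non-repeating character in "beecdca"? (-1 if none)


Input: beecdca
Character frequencies:
  'a': 1
  'b': 1
  'c': 2
  'd': 1
  'e': 2
Scanning left to right for freq == 1:
  Position 0 ('b'): unique! => answer = 0

0


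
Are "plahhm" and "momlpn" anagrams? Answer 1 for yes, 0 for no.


Strings: "plahhm", "momlpn"
Sorted first:  ahhlmp
Sorted second: lmmnop
Differ at position 0: 'a' vs 'l' => not anagrams

0


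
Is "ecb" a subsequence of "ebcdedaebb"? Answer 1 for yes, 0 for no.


Check if "ecb" is a subsequence of "ebcdedaebb"
Greedy scan:
  Position 0 ('e'): matches sub[0] = 'e'
  Position 1 ('b'): no match needed
  Position 2 ('c'): matches sub[1] = 'c'
  Position 3 ('d'): no match needed
  Position 4 ('e'): no match needed
  Position 5 ('d'): no match needed
  Position 6 ('a'): no match needed
  Position 7 ('e'): no match needed
  Position 8 ('b'): matches sub[2] = 'b'
  Position 9 ('b'): no match needed
All 3 characters matched => is a subsequence

1


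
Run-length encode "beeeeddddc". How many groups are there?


Input: beeeeddddc
Scanning for consecutive runs:
  Group 1: 'b' x 1 (positions 0-0)
  Group 2: 'e' x 4 (positions 1-4)
  Group 3: 'd' x 4 (positions 5-8)
  Group 4: 'c' x 1 (positions 9-9)
Total groups: 4

4


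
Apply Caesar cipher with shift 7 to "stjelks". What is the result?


Caesar cipher: shift "stjelks" by 7
  's' (pos 18) + 7 = pos 25 = 'z'
  't' (pos 19) + 7 = pos 0 = 'a'
  'j' (pos 9) + 7 = pos 16 = 'q'
  'e' (pos 4) + 7 = pos 11 = 'l'
  'l' (pos 11) + 7 = pos 18 = 's'
  'k' (pos 10) + 7 = pos 17 = 'r'
  's' (pos 18) + 7 = pos 25 = 'z'
Result: zaqlsrz

zaqlsrz


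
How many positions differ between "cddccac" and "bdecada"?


Comparing "cddccac" and "bdecada" position by position:
  Position 0: 'c' vs 'b' => DIFFER
  Position 1: 'd' vs 'd' => same
  Position 2: 'd' vs 'e' => DIFFER
  Position 3: 'c' vs 'c' => same
  Position 4: 'c' vs 'a' => DIFFER
  Position 5: 'a' vs 'd' => DIFFER
  Position 6: 'c' vs 'a' => DIFFER
Positions that differ: 5

5


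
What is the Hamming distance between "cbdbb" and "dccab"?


Comparing "cbdbb" and "dccab" position by position:
  Position 0: 'c' vs 'd' => differ
  Position 1: 'b' vs 'c' => differ
  Position 2: 'd' vs 'c' => differ
  Position 3: 'b' vs 'a' => differ
  Position 4: 'b' vs 'b' => same
Total differences (Hamming distance): 4

4


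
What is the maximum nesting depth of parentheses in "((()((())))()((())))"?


Input: "((()((())))()((())))"
Tracking depth:
  Position 0 '(': depth becomes 1
  Position 1 '(': depth becomes 2
  Position 2 '(': depth becomes 3
  Position 3 ')': depth becomes 2
  Position 4 '(': depth becomes 3
  Position 5 '(': depth becomes 4
  Position 6 '(': depth becomes 5
  Position 7 ')': depth becomes 4
  Position 8 ')': depth becomes 3
  Position 9 ')': depth becomes 2
  Position 10 ')': depth becomes 1
  Position 11 '(': depth becomes 2
  Position 12 ')': depth becomes 1
  Position 13 '(': depth becomes 2
  Position 14 '(': depth becomes 3
  Position 15 '(': depth becomes 4
  Position 16 ')': depth becomes 3
  Position 17 ')': depth becomes 2
  Position 18 ')': depth becomes 1
  Position 19 ')': depth becomes 0
Maximum depth reached: 5

5


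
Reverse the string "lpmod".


Input: lpmod
Reading characters right to left:
  Position 4: 'd'
  Position 3: 'o'
  Position 2: 'm'
  Position 1: 'p'
  Position 0: 'l'
Reversed: dompl

dompl


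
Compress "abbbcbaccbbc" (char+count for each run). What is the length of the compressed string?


Input: abbbcbaccbbc
Runs:
  'a' x 1 => "a1"
  'b' x 3 => "b3"
  'c' x 1 => "c1"
  'b' x 1 => "b1"
  'a' x 1 => "a1"
  'c' x 2 => "c2"
  'b' x 2 => "b2"
  'c' x 1 => "c1"
Compressed: "a1b3c1b1a1c2b2c1"
Compressed length: 16

16


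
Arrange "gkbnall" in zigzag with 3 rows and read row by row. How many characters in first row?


Zigzag "gkbnall" into 3 rows:
Placing characters:
  'g' => row 0
  'k' => row 1
  'b' => row 2
  'n' => row 1
  'a' => row 0
  'l' => row 1
  'l' => row 2
Rows:
  Row 0: "ga"
  Row 1: "knl"
  Row 2: "bl"
First row length: 2

2


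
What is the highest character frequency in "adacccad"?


Input: adacccad
Character counts:
  'a': 3
  'c': 3
  'd': 2
Maximum frequency: 3

3


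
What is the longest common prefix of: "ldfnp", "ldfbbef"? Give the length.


Words: ldfnp, ldfbbef
  Position 0: all 'l' => match
  Position 1: all 'd' => match
  Position 2: all 'f' => match
  Position 3: ('n', 'b') => mismatch, stop
LCP = "ldf" (length 3)

3


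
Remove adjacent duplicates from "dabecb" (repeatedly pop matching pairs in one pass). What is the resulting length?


Input: dabecb
Stack-based adjacent duplicate removal:
  Read 'd': push. Stack: d
  Read 'a': push. Stack: da
  Read 'b': push. Stack: dab
  Read 'e': push. Stack: dabe
  Read 'c': push. Stack: dabec
  Read 'b': push. Stack: dabecb
Final stack: "dabecb" (length 6)

6


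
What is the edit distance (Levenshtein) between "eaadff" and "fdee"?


Computing edit distance: "eaadff" -> "fdee"
DP table:
           f    d    e    e
      0    1    2    3    4
  e   1    1    2    2    3
  a   2    2    2    3    3
  a   3    3    3    3    4
  d   4    4    3    4    4
  f   5    4    4    4    5
  f   6    5    5    5    5
Edit distance = dp[6][4] = 5

5


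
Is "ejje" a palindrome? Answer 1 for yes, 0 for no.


Input: ejje
Reversed: ejje
  Compare pos 0 ('e') with pos 3 ('e'): match
  Compare pos 1 ('j') with pos 2 ('j'): match
Result: palindrome

1


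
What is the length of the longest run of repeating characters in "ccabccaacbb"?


Input: "ccabccaacbb"
Scanning for longest run:
  Position 1 ('c'): continues run of 'c', length=2
  Position 2 ('a'): new char, reset run to 1
  Position 3 ('b'): new char, reset run to 1
  Position 4 ('c'): new char, reset run to 1
  Position 5 ('c'): continues run of 'c', length=2
  Position 6 ('a'): new char, reset run to 1
  Position 7 ('a'): continues run of 'a', length=2
  Position 8 ('c'): new char, reset run to 1
  Position 9 ('b'): new char, reset run to 1
  Position 10 ('b'): continues run of 'b', length=2
Longest run: 'c' with length 2

2


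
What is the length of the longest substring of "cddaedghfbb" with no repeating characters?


Input: "cddaedghfbb"
Sliding window (track last position of each char):
  Position 0 ('c'): window [0,0] length 1 -- new best
  Position 1 ('d'): window [0,1] length 2 -- new best
  Position 2 ('d'): repeat (last at 1), move window start to 2
  Position 2 ('d'): window [2,2] length 1
  Position 3 ('a'): window [2,3] length 2
  Position 4 ('e'): window [2,4] length 3 -- new best
  Position 5 ('d'): repeat (last at 2), move window start to 3
  Position 5 ('d'): window [3,5] length 3
  Position 6 ('g'): window [3,6] length 4 -- new best
  Position 7 ('h'): window [3,7] length 5 -- new best
  Position 8 ('f'): window [3,8] length 6 -- new best
  Position 9 ('b'): window [3,9] length 7 -- new best
  Position 10 ('b'): repeat (last at 9), move window start to 10
  Position 10 ('b'): window [10,10] length 1
Longest substring with no repeats: "aedghfb" with length 7

7


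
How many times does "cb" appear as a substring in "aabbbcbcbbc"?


Searching for "cb" in "aabbbcbcbbc"
Scanning each position:
  Position 0: "aa" => no
  Position 1: "ab" => no
  Position 2: "bb" => no
  Position 3: "bb" => no
  Position 4: "bc" => no
  Position 5: "cb" => MATCH
  Position 6: "bc" => no
  Position 7: "cb" => MATCH
  Position 8: "bb" => no
  Position 9: "bc" => no
Total occurrences: 2

2


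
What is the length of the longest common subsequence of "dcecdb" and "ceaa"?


LCS of "dcecdb" and "ceaa"
DP table:
           c    e    a    a
      0    0    0    0    0
  d   0    0    0    0    0
  c   0    1    1    1    1
  e   0    1    2    2    2
  c   0    1    2    2    2
  d   0    1    2    2    2
  b   0    1    2    2    2
LCS length = dp[6][4] = 2

2
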